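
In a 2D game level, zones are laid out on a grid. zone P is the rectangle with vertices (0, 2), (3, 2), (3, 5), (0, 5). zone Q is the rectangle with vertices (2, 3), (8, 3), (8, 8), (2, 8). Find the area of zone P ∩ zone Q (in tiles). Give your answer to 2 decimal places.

2.00

|zone P∩zone Q|: x∈[2,3], y∈[3,5] → 1·2 = 2.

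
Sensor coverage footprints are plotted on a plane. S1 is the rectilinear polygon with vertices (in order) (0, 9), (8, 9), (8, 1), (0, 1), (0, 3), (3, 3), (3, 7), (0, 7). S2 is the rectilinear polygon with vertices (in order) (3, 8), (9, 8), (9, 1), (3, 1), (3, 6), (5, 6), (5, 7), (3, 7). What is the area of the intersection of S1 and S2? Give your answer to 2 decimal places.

33.00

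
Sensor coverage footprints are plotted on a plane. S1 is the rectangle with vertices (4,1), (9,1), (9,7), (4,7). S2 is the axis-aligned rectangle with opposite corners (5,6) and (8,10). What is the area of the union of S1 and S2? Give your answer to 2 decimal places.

39.00

By inclusion–exclusion:
Individual areas: |S1| = 30, |S2| = 12.
|S1∩S2|: x∈[5,8], y∈[6,7] → 3·1 = 3.
|S1 ∪ S2| = 42 − 3 = 39.00.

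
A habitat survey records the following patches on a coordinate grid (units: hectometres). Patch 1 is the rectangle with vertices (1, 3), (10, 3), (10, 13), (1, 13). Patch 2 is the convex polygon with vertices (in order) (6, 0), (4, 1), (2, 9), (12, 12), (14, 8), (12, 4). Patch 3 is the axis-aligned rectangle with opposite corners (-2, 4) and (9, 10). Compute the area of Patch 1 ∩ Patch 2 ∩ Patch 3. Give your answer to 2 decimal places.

The intersection is the polygon with vertices (2,9), (5.333,10), (9,10), (9,4), (3.25,4).
By the shoelace formula its area is 37.21.

37.21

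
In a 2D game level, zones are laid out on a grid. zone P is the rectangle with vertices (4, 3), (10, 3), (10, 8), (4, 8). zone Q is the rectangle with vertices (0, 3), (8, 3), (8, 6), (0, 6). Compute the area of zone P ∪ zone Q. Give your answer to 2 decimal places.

By inclusion–exclusion:
Individual areas: |zone P| = 30, |zone Q| = 24.
|zone P∩zone Q|: x∈[4,8], y∈[3,6] → 4·3 = 12.
|zone P ∪ zone Q| = 54 − 12 = 42.00.

42.00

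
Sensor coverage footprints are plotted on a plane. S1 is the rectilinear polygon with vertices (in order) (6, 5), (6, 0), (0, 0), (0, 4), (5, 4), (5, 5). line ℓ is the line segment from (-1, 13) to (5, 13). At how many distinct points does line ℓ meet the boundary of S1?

0

The segment lies entirely outside S1 and never meets its boundary.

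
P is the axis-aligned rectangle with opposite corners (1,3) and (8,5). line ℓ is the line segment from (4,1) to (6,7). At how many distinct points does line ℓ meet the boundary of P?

The segment meets the boundary at (5.333,5), (4.667,3).

2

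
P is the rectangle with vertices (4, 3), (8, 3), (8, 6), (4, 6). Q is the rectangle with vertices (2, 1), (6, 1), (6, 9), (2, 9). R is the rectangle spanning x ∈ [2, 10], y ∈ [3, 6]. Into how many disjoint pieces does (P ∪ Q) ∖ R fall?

(P ∪ Q) ∖ R splits into 2 disjoint pieces (area 8, area 12).

2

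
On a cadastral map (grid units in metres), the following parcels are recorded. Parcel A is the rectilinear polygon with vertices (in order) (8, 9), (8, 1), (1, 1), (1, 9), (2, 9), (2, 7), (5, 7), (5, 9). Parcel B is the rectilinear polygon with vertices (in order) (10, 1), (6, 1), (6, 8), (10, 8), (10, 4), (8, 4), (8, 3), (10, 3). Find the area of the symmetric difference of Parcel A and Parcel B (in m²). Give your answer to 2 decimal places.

48.00

|Parcel A| = 50, |Parcel B| = 26, |Parcel A∩Parcel B| = 14.
|Parcel A △ Parcel B| = |Parcel A| + |Parcel B| − 2·|Parcel A∩Parcel B| = 50 + 26 − 28 = 48.00.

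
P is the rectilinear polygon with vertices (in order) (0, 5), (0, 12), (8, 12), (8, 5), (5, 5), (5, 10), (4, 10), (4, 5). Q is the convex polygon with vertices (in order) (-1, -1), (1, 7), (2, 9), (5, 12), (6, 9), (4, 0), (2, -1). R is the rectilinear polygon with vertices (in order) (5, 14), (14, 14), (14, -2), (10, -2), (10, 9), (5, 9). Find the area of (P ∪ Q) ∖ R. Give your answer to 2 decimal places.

|P ∪ Q| = 83.2778.
|(P ∪ Q) ∩ R| = 9.
|(P ∪ Q) ∖ R| = 83.2778 − 9 = 74.28.

74.28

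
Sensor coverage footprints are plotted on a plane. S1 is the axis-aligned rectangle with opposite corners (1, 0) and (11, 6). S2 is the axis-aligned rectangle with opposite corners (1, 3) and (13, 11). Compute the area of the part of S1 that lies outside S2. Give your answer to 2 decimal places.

|S1∩S2|: x∈[1,11], y∈[3,6] → 10·3 = 30.
|S1| = 60.
|S1 ∖ S2| = |S1| − |S1∩S2| = 60 − 30 = 30.00.

30.00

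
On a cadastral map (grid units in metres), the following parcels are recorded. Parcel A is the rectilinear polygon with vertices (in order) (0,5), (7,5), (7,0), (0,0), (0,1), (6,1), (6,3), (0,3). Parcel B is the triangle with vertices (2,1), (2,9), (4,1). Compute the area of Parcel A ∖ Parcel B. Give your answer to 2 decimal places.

|Parcel A| = 23, |Parcel A∩Parcel B| = 2.5.
|Parcel A ∖ Parcel B| = |Parcel A| − |Parcel A∩Parcel B| = 23 − 2.5 = 20.50.

20.50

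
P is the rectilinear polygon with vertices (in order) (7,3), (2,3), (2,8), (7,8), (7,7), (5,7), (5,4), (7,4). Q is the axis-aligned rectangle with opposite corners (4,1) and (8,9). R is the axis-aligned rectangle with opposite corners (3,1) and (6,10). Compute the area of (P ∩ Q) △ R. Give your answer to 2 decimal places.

|P ∩ Q| = 9.
|(P ∩ Q) ∩ R| = 7.
|(P ∩ Q) △ R| = 9 + 27 − 14 = 22.00.

22.00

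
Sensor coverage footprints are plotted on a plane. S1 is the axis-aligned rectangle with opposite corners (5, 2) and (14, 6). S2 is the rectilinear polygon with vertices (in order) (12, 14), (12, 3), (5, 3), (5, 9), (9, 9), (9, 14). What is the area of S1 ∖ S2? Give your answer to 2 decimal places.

15.00

|S1| = 36, |S1∩S2| = 21.
|S1 ∖ S2| = |S1| − |S1∩S2| = 36 − 21 = 15.00.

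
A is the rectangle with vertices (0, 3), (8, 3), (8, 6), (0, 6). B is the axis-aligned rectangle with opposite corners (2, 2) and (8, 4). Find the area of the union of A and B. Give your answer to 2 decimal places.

30.00

By inclusion–exclusion:
Individual areas: |A| = 24, |B| = 12.
|A∩B|: x∈[2,8], y∈[3,4] → 6·1 = 6.
|A ∪ B| = 36 − 6 = 30.00.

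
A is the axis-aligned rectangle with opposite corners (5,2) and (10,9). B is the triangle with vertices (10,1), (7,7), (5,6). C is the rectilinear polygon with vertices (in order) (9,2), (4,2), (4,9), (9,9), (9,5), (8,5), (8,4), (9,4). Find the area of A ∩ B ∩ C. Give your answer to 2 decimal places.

The intersection is the polygon with vertices (5,6), (7,7), (8,5), (8,4), (8.5,4), (9,3), (9,2).
By the shoelace formula its area is 6.75.

6.75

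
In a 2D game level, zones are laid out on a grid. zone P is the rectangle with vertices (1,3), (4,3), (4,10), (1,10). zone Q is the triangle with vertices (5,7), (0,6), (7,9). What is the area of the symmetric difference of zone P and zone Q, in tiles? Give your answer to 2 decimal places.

21.57

|zone P| = 21, |zone Q| = 4, |zone P∩zone Q| = 1.7143.
|zone P △ zone Q| = |zone P| + |zone Q| − 2·|zone P∩zone Q| = 21 + 4 − 3.4286 = 21.57.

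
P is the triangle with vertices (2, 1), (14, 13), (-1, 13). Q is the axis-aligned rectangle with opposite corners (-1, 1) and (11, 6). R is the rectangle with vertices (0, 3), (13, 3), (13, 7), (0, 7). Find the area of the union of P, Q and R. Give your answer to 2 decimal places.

146.50

By inclusion–exclusion:
Individual areas: |P| = 90, |Q| = 60, |R| = 52.
|P∩Q| = 15.625.
|P∩R| = 20.
|Q∩R|: x∈[0,11], y∈[3,6] → 11·3 = 33.
|P∩Q∩R| = 13.125.
|P ∪ Q ∪ R| = 202 − 68.625 + 13.125 = 146.50.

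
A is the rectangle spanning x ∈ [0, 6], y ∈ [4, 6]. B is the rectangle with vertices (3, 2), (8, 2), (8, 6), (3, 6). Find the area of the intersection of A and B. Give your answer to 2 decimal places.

|A∩B|: x∈[3,6], y∈[4,6] → 3·2 = 6.

6.00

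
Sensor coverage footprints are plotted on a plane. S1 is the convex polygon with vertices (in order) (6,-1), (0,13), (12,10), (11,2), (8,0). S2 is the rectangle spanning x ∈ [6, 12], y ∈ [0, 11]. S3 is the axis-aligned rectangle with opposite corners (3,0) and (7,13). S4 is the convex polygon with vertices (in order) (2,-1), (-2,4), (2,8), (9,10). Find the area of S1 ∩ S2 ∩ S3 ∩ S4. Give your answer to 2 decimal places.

3.21

The intersection is the polygon with vertices (6,9.143), (7,9.429), (7,6.857), (6,5.286).
By the shoelace formula its area is 3.21.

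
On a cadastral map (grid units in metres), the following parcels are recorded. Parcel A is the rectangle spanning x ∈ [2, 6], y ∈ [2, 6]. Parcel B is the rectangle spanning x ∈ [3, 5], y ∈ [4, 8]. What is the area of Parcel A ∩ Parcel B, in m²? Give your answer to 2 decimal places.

4.00

|Parcel A∩Parcel B|: x∈[3,5], y∈[4,6] → 2·2 = 4.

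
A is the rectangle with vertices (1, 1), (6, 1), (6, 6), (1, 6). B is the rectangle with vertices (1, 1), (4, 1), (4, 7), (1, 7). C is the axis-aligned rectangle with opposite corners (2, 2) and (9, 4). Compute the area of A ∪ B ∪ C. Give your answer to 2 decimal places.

By inclusion–exclusion:
Individual areas: |A| = 25, |B| = 18, |C| = 14.
|A∩B|: x∈[1,4], y∈[1,6] → 3·5 = 15.
|A∩C|: x∈[2,6], y∈[2,4] → 4·2 = 8.
|B∩C|: x∈[2,4], y∈[2,4] → 2·2 = 4.
|A∩B∩C| = 4.
|A ∪ B ∪ C| = 57 − 27 + 4 = 34.00.

34.00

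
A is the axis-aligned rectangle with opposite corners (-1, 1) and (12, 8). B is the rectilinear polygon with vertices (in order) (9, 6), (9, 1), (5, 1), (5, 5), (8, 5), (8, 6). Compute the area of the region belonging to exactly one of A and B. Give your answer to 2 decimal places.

|A| = 91, |B| = 17, |A∩B| = 17.
|A △ B| = |A| + |B| − 2·|A∩B| = 91 + 17 − 34 = 74.00.

74.00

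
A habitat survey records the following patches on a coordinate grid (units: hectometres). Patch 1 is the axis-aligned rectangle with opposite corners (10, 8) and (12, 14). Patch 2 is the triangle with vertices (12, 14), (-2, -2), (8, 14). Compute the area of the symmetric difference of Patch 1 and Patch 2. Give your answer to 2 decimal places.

39.43

|Patch 1| = 12, |Patch 2| = 32, |Patch 1∩Patch 2| = 2.2857.
|Patch 1 △ Patch 2| = |Patch 1| + |Patch 2| − 2·|Patch 1∩Patch 2| = 12 + 32 − 4.5714 = 39.43.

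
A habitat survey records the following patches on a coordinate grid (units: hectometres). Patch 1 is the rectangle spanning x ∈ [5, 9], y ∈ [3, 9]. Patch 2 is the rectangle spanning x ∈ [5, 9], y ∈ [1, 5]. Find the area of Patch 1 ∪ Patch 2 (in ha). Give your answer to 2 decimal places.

32.00

By inclusion–exclusion:
Individual areas: |Patch 1| = 24, |Patch 2| = 16.
|Patch 1∩Patch 2|: x∈[5,9], y∈[3,5] → 4·2 = 8.
|Patch 1 ∪ Patch 2| = 40 − 8 = 32.00.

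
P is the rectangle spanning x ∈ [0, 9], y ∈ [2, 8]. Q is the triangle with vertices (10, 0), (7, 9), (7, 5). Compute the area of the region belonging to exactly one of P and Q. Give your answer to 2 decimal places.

49.73

|P| = 54, |Q| = 6, |P∩Q| = 5.1333.
|P △ Q| = |P| + |Q| − 2·|P∩Q| = 54 + 6 − 10.2667 = 49.73.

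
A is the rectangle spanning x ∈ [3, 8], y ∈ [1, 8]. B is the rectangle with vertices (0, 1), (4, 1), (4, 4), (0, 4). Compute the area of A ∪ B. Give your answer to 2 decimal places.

By inclusion–exclusion:
Individual areas: |A| = 35, |B| = 12.
|A∩B|: x∈[3,4], y∈[1,4] → 1·3 = 3.
|A ∪ B| = 47 − 3 = 44.00.

44.00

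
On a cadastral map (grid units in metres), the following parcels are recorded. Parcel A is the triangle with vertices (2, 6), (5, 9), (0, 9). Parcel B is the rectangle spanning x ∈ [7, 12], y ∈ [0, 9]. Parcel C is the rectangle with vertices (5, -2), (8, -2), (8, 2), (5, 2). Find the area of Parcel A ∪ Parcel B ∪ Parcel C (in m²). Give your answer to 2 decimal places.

62.50

By inclusion–exclusion:
Individual areas: |Parcel A| = 7.5, |Parcel B| = 45, |Parcel C| = 12.
|Parcel A∩Parcel B| = 0.
|Parcel A∩Parcel C| = 0.
|Parcel B∩Parcel C|: x∈[7,8], y∈[0,2] → 1·2 = 2.
|Parcel A∩Parcel B∩Parcel C| = 0.
|Parcel A ∪ Parcel B ∪ Parcel C| = 64.5 − 2 + 0 = 62.50.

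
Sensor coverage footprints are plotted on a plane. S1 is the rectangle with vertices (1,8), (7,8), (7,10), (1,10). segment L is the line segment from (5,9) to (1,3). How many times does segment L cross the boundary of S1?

The segment meets the boundary at (4.333,8).

1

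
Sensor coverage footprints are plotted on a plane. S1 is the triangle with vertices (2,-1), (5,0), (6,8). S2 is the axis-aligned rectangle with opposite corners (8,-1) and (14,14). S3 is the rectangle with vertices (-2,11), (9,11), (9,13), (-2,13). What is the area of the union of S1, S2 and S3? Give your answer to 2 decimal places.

121.50

By inclusion–exclusion:
Individual areas: |S1| = 11.5, |S2| = 90, |S3| = 22.
|S1∩S2| = 0.
|S1∩S3| = 0.
|S2∩S3|: x∈[8,9], y∈[11,13] → 1·2 = 2.
|S1∩S2∩S3| = 0.
|S1 ∪ S2 ∪ S3| = 123.5 − 2 + 0 = 121.50.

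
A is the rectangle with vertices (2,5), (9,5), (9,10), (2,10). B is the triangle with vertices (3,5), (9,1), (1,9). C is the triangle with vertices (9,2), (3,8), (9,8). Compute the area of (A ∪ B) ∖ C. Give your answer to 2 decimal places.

|A ∪ B| = 39.5.
|(A ∪ B) ∩ C| = 13.5.
|(A ∪ B) ∖ C| = 39.5 − 13.5 = 26.00.

26.00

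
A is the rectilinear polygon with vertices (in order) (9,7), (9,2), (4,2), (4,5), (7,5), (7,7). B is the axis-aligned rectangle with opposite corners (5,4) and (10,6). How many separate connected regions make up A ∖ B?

2

A ∖ B splits into 2 disjoint pieces (area 2, area 11).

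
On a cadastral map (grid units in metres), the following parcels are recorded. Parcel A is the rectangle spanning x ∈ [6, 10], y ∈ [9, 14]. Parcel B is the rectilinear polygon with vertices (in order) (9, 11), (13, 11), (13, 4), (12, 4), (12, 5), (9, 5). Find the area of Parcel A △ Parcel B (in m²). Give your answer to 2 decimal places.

41.00

|Parcel A| = 20, |Parcel B| = 25, |Parcel A∩Parcel B| = 2.
|Parcel A △ Parcel B| = |Parcel A| + |Parcel B| − 2·|Parcel A∩Parcel B| = 20 + 25 − 4 = 41.00.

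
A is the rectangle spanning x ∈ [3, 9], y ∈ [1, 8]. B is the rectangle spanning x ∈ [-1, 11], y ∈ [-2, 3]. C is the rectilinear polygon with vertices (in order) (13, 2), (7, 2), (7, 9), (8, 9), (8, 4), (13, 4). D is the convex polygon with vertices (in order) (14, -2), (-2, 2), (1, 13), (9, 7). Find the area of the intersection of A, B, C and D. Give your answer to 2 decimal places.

The intersection is the polygon with vertices (9,2), (7,2), (7,3), (9,3).
By the shoelace formula its area is 2.00.

2.00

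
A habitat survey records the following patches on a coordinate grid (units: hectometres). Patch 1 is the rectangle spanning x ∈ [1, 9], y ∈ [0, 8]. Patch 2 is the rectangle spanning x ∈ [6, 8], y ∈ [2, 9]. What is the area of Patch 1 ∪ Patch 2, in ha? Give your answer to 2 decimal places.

66.00

By inclusion–exclusion:
Individual areas: |Patch 1| = 64, |Patch 2| = 14.
|Patch 1∩Patch 2|: x∈[6,8], y∈[2,8] → 2·6 = 12.
|Patch 1 ∪ Patch 2| = 78 − 12 = 66.00.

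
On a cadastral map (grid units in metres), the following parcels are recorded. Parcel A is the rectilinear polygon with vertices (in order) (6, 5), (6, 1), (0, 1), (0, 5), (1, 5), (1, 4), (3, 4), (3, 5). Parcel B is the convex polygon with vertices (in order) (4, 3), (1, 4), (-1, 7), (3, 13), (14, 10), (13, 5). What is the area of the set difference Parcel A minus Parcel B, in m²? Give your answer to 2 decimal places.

15.61

|Parcel A| = 22, |Parcel A∩Parcel B| = 6.3889.
|Parcel A ∖ Parcel B| = |Parcel A| − |Parcel A∩Parcel B| = 22 − 6.3889 = 15.61.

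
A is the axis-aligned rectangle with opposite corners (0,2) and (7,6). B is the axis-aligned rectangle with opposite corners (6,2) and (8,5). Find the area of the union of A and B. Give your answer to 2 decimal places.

By inclusion–exclusion:
Individual areas: |A| = 28, |B| = 6.
|A∩B|: x∈[6,7], y∈[2,5] → 1·3 = 3.
|A ∪ B| = 34 − 3 = 31.00.

31.00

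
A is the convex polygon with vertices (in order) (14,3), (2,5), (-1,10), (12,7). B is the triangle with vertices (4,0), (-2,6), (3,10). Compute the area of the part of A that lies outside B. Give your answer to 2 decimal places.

40.84

|A| = 50, |A∩B| = 9.1594.
|A ∖ B| = |A| − |A∩B| = 50 − 9.1594 = 40.84.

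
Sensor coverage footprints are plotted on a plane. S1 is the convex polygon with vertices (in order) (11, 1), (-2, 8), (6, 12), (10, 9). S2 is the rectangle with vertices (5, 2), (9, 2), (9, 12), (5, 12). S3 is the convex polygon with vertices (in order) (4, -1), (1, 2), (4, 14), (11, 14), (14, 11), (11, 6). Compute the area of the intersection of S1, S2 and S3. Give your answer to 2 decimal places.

The intersection is the polygon with vertices (5,11.5), (6,12), (9,9.75), (9,4), (7.75,2.75), (5,4.231).
By the shoelace formula its area is 30.56.

30.56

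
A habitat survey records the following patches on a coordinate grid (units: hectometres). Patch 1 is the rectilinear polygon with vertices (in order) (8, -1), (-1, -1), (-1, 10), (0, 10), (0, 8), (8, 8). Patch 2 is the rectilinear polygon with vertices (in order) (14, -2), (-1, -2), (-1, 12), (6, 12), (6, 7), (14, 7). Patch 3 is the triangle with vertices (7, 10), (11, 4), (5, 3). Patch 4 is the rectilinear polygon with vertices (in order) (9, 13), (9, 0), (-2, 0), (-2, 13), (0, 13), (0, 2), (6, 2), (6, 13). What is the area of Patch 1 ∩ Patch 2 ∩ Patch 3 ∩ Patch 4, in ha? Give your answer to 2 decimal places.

The intersection is the polygon with vertices (8,3.5), (6,3.167), (6,6.5), (6.143,7), (8,7).
By the shoelace formula its area is 7.30.

7.30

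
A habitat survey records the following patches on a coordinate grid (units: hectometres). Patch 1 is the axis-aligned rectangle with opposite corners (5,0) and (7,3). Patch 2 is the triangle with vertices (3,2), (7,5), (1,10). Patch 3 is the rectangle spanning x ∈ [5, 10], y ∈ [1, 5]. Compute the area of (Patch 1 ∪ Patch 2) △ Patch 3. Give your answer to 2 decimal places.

34.00

|Patch 1 ∪ Patch 2| = 25.
|(Patch 1 ∪ Patch 2) ∩ Patch 3| = 5.5.
|(Patch 1 ∪ Patch 2) △ Patch 3| = 25 + 20 − 11 = 34.00.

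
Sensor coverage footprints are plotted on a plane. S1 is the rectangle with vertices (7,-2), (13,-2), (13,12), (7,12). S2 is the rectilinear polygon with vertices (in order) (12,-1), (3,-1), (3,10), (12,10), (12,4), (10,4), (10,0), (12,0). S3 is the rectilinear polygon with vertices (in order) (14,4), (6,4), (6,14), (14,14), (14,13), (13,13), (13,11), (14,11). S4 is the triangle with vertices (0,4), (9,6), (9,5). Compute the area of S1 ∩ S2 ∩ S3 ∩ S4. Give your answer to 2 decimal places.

The intersection is the polygon with vertices (7,5.556), (9,6), (9,5), (7,4.778).
By the shoelace formula its area is 1.78.

1.78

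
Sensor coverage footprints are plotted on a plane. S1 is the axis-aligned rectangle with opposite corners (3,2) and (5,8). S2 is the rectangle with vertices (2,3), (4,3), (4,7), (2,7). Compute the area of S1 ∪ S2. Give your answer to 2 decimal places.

By inclusion–exclusion:
Individual areas: |S1| = 12, |S2| = 8.
|S1∩S2|: x∈[3,4], y∈[3,7] → 1·4 = 4.
|S1 ∪ S2| = 20 − 4 = 16.00.

16.00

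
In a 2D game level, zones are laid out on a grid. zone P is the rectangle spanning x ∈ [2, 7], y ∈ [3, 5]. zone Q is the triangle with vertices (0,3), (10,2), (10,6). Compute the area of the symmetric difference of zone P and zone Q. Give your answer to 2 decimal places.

16.53

|zone P| = 10, |zone Q| = 20, |zone P∩zone Q| = 6.7333.
|zone P △ zone Q| = |zone P| + |zone Q| − 2·|zone P∩zone Q| = 10 + 20 − 13.4667 = 16.53.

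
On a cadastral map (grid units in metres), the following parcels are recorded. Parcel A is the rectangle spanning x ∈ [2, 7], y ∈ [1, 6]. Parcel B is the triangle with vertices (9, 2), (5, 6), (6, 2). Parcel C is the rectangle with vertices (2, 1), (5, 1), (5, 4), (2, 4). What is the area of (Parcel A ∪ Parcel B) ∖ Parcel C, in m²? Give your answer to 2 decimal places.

|Parcel A ∪ Parcel B| = 27.
|(Parcel A ∪ Parcel B) ∩ Parcel C| = 9.
|(Parcel A ∪ Parcel B) ∖ Parcel C| = 27 − 9 = 18.00.

18.00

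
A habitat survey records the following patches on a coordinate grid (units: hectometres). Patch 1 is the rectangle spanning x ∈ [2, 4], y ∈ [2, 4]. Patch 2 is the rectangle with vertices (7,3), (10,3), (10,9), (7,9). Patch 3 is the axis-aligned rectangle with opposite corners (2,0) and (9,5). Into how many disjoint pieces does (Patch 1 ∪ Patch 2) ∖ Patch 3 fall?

(Patch 1 ∪ Patch 2) ∖ Patch 3 is a single connected region.

1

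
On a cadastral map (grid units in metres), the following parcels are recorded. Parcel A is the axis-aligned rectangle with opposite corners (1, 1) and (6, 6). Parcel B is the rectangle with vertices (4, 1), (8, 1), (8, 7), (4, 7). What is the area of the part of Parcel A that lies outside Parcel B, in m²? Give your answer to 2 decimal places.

|Parcel A∩Parcel B|: x∈[4,6], y∈[1,6] → 2·5 = 10.
|Parcel A| = 25.
|Parcel A ∖ Parcel B| = |Parcel A| − |Parcel A∩Parcel B| = 25 − 10 = 15.00.

15.00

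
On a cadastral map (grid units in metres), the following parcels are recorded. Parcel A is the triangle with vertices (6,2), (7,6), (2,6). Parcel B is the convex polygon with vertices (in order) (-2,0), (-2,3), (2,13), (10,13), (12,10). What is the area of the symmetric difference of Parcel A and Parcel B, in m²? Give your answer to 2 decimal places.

90.93

|Parcel A| = 10, |Parcel B| = 89, |Parcel A∩Parcel B| = 4.0333.
|Parcel A △ Parcel B| = |Parcel A| + |Parcel B| − 2·|Parcel A∩Parcel B| = 10 + 89 − 8.0667 = 90.93.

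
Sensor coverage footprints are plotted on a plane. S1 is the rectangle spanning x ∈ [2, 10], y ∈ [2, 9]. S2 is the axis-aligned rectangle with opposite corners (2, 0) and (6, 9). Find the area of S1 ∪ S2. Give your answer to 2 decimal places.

64.00

By inclusion–exclusion:
Individual areas: |S1| = 56, |S2| = 36.
|S1∩S2|: x∈[2,6], y∈[2,9] → 4·7 = 28.
|S1 ∪ S2| = 92 − 28 = 64.00.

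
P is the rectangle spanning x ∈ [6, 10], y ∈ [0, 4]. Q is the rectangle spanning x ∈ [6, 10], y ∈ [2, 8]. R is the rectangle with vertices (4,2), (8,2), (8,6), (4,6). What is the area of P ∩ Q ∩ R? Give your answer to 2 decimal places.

The intersection is the polygon with vertices (6,2), (6,4), (8,4), (8,2).
By the shoelace formula its area is 4.00.

4.00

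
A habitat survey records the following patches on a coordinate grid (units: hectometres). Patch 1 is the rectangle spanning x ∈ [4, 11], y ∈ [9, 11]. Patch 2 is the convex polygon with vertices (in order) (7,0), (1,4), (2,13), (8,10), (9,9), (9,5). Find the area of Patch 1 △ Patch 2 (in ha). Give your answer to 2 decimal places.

69.00

|Patch 1| = 14, |Patch 2| = 70, |Patch 1∩Patch 2| = 7.5.
|Patch 1 △ Patch 2| = |Patch 1| + |Patch 2| − 2·|Patch 1∩Patch 2| = 14 + 70 − 15 = 69.00.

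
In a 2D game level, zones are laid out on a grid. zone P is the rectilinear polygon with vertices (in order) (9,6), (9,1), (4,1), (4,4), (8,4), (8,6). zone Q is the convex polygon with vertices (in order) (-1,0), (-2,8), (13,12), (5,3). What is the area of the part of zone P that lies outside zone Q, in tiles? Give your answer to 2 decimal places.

|zone P| = 17, |zone P∩zone Q| = 1.6944.
|zone P ∖ zone Q| = |zone P| − |zone P∩zone Q| = 17 − 1.6944 = 15.31.

15.31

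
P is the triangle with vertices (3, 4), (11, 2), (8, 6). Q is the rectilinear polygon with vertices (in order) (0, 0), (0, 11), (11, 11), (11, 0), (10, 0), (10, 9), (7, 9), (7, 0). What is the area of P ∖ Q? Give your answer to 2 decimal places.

7.26

|P| = 13, |P∩Q| = 5.7417.
|P ∖ Q| = |P| − |P∩Q| = 13 − 5.7417 = 7.26.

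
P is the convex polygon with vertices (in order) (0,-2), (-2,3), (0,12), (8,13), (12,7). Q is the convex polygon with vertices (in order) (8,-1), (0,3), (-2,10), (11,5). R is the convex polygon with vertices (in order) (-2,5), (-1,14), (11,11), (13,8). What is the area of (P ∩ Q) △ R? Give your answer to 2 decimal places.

|P ∩ Q| = 49.8603.
|(P ∩ Q) ∩ R| = 16.05.
|(P ∩ Q) △ R| = 49.8603 + 81 − 32.0999 = 98.76.

98.76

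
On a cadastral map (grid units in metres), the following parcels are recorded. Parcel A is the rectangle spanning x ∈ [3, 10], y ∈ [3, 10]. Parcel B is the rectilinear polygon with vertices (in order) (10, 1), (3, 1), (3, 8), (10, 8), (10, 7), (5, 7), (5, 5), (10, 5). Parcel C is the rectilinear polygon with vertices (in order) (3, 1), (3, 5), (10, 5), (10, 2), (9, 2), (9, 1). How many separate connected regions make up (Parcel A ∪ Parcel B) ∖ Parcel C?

2

(Parcel A ∪ Parcel B) ∖ Parcel C splits into 2 disjoint pieces (area 1, area 35).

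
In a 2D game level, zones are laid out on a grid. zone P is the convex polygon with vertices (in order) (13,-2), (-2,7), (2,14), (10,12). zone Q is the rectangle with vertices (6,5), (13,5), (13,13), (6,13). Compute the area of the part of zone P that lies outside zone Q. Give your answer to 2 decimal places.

|zone P| = 123.5, |zone P∩zone Q| = 35.25.
|zone P ∖ zone Q| = |zone P| − |zone P∩zone Q| = 123.5 − 35.25 = 88.25.

88.25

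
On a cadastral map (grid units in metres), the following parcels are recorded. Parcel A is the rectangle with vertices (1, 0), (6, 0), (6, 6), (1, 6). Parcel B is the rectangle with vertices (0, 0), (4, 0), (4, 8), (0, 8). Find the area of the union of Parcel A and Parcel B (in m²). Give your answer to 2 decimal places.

44.00

By inclusion–exclusion:
Individual areas: |Parcel A| = 30, |Parcel B| = 32.
|Parcel A∩Parcel B|: x∈[1,4], y∈[0,6] → 3·6 = 18.
|Parcel A ∪ Parcel B| = 62 − 18 = 44.00.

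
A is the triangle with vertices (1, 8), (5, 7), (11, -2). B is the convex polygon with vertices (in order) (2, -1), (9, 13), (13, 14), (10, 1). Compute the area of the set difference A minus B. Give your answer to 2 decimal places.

|A| = 15, |A∩B| = 7.3881.
|A ∖ B| = |A| − |A∩B| = 15 − 7.3881 = 7.61.

7.61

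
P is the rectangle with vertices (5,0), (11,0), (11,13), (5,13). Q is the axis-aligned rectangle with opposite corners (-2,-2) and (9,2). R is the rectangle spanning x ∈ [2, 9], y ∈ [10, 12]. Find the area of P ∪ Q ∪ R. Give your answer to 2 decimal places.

120.00

By inclusion–exclusion:
Individual areas: |P| = 78, |Q| = 44, |R| = 14.
|P∩Q|: x∈[5,9], y∈[0,2] → 4·2 = 8.
|P∩R|: x∈[5,9], y∈[10,12] → 4·2 = 8.
|Q∩R| = 0 (no overlap).
|P∩Q∩R| = 0.
|P ∪ Q ∪ R| = 136 − 16 + 0 = 120.00.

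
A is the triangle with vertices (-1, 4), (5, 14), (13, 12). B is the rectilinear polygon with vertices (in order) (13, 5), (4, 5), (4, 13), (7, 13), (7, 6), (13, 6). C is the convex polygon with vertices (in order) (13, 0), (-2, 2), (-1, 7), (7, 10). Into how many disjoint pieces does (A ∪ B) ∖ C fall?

2

(A ∪ B) ∖ C splits into 2 disjoint pieces (area 31.447, area 3.3).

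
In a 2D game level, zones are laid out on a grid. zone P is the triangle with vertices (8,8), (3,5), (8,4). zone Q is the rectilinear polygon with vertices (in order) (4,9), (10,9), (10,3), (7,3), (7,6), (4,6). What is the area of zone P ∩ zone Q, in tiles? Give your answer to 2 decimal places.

The intersection is the polygon with vertices (8,8), (8,4), (7,4.2), (7,6), (4.667,6).
By the shoelace formula its area is 5.23.

5.23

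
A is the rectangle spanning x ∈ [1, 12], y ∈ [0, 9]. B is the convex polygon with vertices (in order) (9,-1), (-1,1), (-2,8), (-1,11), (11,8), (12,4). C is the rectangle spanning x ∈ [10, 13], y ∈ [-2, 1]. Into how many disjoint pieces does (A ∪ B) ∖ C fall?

(A ∪ B) ∖ C is a single connected region.

1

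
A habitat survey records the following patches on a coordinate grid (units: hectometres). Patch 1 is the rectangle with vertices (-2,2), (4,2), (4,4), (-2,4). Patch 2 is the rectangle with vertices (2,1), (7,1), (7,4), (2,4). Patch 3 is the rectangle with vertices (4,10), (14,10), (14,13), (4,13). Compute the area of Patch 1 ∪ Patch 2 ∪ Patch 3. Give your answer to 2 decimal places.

53.00

By inclusion–exclusion:
Individual areas: |Patch 1| = 12, |Patch 2| = 15, |Patch 3| = 30.
|Patch 1∩Patch 2|: x∈[2,4], y∈[2,4] → 2·2 = 4.
|Patch 1∩Patch 3| = 0 (no overlap).
|Patch 2∩Patch 3| = 0 (no overlap).
|Patch 1∩Patch 2∩Patch 3| = 0.
|Patch 1 ∪ Patch 2 ∪ Patch 3| = 57 − 4 + 0 = 53.00.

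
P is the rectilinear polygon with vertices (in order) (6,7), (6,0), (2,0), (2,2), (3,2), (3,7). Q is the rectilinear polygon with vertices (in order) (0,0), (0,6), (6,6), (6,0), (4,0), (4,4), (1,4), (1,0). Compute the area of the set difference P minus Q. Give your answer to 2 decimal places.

|P| = 23, |P∩Q| = 14.
|P ∖ Q| = |P| − |P∩Q| = 23 − 14 = 9.00.

9.00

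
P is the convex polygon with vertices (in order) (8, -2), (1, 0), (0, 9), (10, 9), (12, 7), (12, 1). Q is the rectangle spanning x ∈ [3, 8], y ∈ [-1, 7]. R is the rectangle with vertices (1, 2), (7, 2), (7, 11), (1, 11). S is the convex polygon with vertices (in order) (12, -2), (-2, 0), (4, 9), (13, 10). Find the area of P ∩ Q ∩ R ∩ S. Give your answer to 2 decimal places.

The intersection is the polygon with vertices (7,7), (7,2), (3,2), (3,7).
By the shoelace formula its area is 20.00.

20.00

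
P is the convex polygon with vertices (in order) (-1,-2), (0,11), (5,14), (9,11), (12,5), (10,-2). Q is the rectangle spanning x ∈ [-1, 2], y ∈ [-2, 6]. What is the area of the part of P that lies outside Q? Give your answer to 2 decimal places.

|P| = 160, |P∩Q| = 21.5385.
|P ∖ Q| = |P| − |P∩Q| = 160 − 21.5385 = 138.46.

138.46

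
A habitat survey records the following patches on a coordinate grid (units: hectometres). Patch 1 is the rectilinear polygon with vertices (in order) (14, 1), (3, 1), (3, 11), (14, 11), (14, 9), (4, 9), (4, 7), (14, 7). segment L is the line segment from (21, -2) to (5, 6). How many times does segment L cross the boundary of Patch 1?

The segment meets the boundary at (14,1.5).

1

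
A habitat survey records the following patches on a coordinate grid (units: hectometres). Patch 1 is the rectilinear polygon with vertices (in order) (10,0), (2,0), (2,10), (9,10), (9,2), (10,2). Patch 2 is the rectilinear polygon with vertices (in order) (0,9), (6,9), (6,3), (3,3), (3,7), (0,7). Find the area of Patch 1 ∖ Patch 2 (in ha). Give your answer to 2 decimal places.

|Patch 1| = 72, |Patch 1∩Patch 2| = 20.
|Patch 1 ∖ Patch 2| = |Patch 1| − |Patch 1∩Patch 2| = 72 − 20 = 52.00.

52.00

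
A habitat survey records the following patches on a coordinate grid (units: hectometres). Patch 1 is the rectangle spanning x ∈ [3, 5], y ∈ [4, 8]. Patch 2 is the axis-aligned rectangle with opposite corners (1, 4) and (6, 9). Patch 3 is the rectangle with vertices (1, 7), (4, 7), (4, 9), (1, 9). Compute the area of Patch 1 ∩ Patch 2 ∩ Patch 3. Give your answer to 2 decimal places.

The intersection is the polygon with vertices (4,8), (4,7), (3,7), (3,8).
By the shoelace formula its area is 1.00.

1.00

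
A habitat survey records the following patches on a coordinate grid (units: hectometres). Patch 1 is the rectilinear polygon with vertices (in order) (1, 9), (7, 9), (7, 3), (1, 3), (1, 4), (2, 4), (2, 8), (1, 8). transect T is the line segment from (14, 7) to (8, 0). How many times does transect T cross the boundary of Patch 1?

0

The segment lies entirely outside Patch 1 and never meets its boundary.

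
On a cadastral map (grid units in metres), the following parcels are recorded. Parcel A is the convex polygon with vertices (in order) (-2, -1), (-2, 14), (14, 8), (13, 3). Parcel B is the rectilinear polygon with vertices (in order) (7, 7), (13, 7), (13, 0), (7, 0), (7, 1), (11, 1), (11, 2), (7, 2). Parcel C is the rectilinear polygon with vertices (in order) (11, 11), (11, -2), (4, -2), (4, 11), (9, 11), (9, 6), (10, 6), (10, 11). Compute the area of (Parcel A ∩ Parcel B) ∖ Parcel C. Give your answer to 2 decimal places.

|Parcel A ∩ Parcel B| = 28.125.
|(Parcel A ∩ Parcel B) ∩ Parcel C| = 18.5917.
|(Parcel A ∩ Parcel B) ∖ Parcel C| = 28.125 − 18.5917 = 9.53.

9.53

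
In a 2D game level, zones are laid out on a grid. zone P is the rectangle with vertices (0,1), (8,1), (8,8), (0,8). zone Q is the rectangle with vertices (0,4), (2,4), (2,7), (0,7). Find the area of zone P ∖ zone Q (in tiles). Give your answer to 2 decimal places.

50.00

|zone P∩zone Q|: x∈[0,2], y∈[4,7] → 2·3 = 6.
|zone P| = 56.
|zone P ∖ zone Q| = |zone P| − |zone P∩zone Q| = 56 − 6 = 50.00.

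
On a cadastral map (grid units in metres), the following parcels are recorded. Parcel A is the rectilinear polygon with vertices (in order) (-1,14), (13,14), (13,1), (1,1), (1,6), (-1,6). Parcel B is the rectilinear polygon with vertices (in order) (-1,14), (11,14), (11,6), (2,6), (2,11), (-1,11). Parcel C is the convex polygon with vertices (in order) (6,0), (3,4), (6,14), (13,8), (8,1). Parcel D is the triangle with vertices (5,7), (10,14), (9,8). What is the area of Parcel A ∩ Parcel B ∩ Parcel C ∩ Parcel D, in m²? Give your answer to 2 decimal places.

9.75

The intersection is the polygon with vertices (9.5,11), (9,8), (5,7), (8.481,11.873).
By the shoelace formula its area is 9.75.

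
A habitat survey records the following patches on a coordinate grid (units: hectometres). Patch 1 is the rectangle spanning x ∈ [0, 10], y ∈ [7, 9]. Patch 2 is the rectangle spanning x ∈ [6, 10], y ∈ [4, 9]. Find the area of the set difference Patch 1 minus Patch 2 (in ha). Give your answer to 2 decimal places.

|Patch 1∩Patch 2|: x∈[6,10], y∈[7,9] → 4·2 = 8.
|Patch 1| = 20.
|Patch 1 ∖ Patch 2| = |Patch 1| − |Patch 1∩Patch 2| = 20 − 8 = 12.00.

12.00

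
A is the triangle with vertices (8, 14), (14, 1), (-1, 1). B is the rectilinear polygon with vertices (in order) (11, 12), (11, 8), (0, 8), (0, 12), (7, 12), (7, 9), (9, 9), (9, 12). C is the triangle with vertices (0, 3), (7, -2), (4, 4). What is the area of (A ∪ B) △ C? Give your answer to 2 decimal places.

|A ∪ B| = 123.0321.
|(A ∪ B) ∩ C| = 9.3923.
|(A ∪ B) △ C| = 123.0321 + 13.5 − 18.7846 = 117.75.

117.75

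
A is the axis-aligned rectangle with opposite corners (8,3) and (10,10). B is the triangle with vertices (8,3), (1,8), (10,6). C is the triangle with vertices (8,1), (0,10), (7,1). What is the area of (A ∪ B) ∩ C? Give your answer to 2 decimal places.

0.30

The region (A ∪ B) ∩ C is the polygon with vertices (2.25,7.107), (1.672,7.851), (1.969,7.785), (3.13,6.478).
By the shoelace formula its area is 0.30.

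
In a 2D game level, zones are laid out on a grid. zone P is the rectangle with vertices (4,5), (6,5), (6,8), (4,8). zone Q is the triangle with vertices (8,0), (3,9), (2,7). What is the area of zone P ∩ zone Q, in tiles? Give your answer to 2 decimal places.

1.34

The intersection is the polygon with vertices (4,5), (4,7.2), (5.222,5).
By the shoelace formula its area is 1.34.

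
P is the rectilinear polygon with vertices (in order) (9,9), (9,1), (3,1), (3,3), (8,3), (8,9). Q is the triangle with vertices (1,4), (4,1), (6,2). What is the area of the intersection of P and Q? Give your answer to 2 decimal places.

3.25

The intersection is the polygon with vertices (3,3), (3.5,3), (6,2), (4,1), (3,2).
By the shoelace formula its area is 3.25.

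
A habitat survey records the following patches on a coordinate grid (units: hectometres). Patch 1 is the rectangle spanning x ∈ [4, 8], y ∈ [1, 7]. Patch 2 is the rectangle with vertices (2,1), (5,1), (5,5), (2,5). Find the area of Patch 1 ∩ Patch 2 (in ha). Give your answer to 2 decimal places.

4.00

|Patch 1∩Patch 2|: x∈[4,5], y∈[1,5] → 1·4 = 4.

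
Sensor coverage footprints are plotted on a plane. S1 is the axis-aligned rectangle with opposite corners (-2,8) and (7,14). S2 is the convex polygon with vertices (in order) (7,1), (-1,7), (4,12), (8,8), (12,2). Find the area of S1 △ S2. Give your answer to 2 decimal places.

|S1| = 54, |S2| = 68, |S1∩S2| = 15.5.
|S1 △ S2| = |S1| + |S2| − 2·|S1∩S2| = 54 + 68 − 31 = 91.00.

91.00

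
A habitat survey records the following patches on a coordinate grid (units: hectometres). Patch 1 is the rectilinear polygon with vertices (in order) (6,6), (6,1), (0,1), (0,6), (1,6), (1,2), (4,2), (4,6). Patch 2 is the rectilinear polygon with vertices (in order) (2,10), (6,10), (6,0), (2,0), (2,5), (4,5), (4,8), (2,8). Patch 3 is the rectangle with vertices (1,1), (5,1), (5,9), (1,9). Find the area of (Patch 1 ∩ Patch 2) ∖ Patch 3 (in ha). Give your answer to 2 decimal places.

|Patch 1 ∩ Patch 2| = 12.
|(Patch 1 ∩ Patch 2) ∩ Patch 3| = 7.
|(Patch 1 ∩ Patch 2) ∖ Patch 3| = 12 − 7 = 5.00.

5.00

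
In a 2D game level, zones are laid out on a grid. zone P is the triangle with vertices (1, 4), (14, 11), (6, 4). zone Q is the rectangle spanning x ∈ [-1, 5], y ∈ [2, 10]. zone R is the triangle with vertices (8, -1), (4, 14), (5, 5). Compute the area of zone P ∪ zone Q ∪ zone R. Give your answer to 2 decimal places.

67.46

By inclusion–exclusion:
Individual areas: |zone P| = 17.5, |zone Q| = 48, |zone R| = 10.5.
|zone P∩zone Q| = 4.3077.
|zone P∩zone R| = 2.9142.
|zone Q∩zone R| = 1.3889.
|zone P∩zone Q∩zone R| = 0.0698.
|zone P ∪ zone Q ∪ zone R| = 76 − 8.6108 + 0.0698 = 67.46.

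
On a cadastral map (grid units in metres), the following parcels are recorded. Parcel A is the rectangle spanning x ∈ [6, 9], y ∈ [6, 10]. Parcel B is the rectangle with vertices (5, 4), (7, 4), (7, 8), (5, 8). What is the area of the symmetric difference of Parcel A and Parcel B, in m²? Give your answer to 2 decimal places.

|Parcel A∩Parcel B|: x∈[6,7], y∈[6,8] → 1·2 = 2.
|Parcel A △ Parcel B| = |Parcel A| + |Parcel B| − 2·|Parcel A∩Parcel B| = 12 + 8 − 4 = 16.00.

16.00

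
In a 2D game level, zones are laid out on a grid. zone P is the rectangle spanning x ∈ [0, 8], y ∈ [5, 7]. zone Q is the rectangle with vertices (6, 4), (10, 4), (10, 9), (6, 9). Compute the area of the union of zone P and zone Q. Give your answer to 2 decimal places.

By inclusion–exclusion:
Individual areas: |zone P| = 16, |zone Q| = 20.
|zone P∩zone Q|: x∈[6,8], y∈[5,7] → 2·2 = 4.
|zone P ∪ zone Q| = 36 − 4 = 32.00.

32.00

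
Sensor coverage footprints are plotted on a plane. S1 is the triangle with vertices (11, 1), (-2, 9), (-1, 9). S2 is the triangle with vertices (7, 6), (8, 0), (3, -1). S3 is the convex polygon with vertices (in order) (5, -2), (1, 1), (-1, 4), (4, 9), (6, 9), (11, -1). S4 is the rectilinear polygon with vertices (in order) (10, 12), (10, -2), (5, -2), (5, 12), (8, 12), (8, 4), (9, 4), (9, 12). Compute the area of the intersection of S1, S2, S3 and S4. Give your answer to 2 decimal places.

The intersection is the polygon with vertices (7.438,3.375), (7.471,3.171), (5.927,4.122), (6.035,4.31).
By the shoelace formula its area is 0.32.

0.32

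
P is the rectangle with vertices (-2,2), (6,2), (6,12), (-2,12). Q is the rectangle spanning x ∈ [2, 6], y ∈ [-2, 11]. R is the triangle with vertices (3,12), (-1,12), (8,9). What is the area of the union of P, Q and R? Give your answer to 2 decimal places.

96.53

By inclusion–exclusion:
Individual areas: |P| = 80, |Q| = 52, |R| = 6.
|P∩Q|: x∈[2,6], y∈[2,11] → 4·9 = 36.
|P∩R| = 5.4667.
|Q∩R| = 2.1333.
|P∩Q∩R| = 2.1333.
|P ∪ Q ∪ R| = 138 − 43.6 + 2.1333 = 96.53.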